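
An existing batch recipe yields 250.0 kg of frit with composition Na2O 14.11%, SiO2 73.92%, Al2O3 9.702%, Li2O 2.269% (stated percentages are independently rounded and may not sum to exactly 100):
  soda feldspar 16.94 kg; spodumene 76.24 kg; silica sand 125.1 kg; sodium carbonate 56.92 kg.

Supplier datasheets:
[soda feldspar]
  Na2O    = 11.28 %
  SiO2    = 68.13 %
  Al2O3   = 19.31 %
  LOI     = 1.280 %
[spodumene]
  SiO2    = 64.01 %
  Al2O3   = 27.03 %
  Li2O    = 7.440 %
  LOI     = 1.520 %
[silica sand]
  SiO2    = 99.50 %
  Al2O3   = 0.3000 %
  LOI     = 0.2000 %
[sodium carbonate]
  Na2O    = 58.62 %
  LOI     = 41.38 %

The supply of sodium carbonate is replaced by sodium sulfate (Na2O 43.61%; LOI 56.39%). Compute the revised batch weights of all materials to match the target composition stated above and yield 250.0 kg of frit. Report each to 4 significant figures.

In-progress results are displayed, with 4-significant-figure rounding, within the worked lines. Full float precision is maintained end to end. A single rounding completes every reported value — the derived quantities are re-derived at full precision (the yield, LOI, the totals, net glass mass, four oxide percentages) starting from the weights for 250.0 kg of glass as set out in the question or the answer.
Per-oxide target masses for 250.0 kg frit:
  Na2O: 14.11% × 250.0 = 35.28 kg
  SiO2: 73.92% × 250.0 = 184.8 kg
  Al2O3: 9.702% × 250.0 = 24.26 kg
  Li2O: 2.269% × 250.0 = 5.672 kg
Sums-versus-targets review per the reported batch figures, on the stated basis (every target is met by its sum up to rounding of the answer):
  Na2O: 16.94·0.1128 + 76.51·0.4361 = 35.28 kg (target 35.28 kg)
  SiO2: 16.94·0.6813 + 76.24·0.6401 + 125.1·0.9950 = 184.8 kg (target 184.8 kg)
  Al2O3: 16.94·0.1931 + 76.24·0.2703 + 125.1·0.003000 = 24.25 kg (target 24.26 kg)
  Li2O: 76.24·0.07440 = 5.672 kg (target 5.672 kg)
The glass-mass cross-check: batch total minus LOI = 250.0 kg (oxide target masses add up to 250.0 kg; versus the stated basis of 250.0 kg — a pure rounding effect).
Total batch = Σ batch = 294.8 kg; Σ batch·LOI gives LOI loss = 44.77 kg; yield = glass ÷ total batch = 84.81%.

Revised batch per 250.0 kg frit:
  soda feldspar: 16.94 kg
  spodumene: 76.24 kg
  silica sand: 125.1 kg
  sodium sulfate: 76.51 kg
Total batch = 294.8 kg; LOI loss = 44.77 kg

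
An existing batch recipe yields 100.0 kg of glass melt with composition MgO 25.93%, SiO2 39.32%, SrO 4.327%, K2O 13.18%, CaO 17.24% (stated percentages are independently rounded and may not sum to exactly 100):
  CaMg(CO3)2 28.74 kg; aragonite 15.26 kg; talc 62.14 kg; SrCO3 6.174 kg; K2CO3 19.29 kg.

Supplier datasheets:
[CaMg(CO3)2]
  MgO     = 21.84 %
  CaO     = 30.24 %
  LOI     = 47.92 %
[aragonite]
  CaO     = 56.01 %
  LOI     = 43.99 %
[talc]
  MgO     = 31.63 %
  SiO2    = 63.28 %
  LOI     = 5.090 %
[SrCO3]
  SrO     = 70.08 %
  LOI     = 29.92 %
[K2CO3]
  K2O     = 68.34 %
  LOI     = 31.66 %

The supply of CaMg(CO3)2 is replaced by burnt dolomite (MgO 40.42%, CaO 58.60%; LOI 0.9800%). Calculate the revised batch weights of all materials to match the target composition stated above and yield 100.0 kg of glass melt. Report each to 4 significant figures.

The working math holds full float precision in every operation — mid-chain values appear rounded to 4 significant digits alongside each step; every reported figure is rounded once only; all derived quantities (ignition loss, totals, five oxide percentages, glass mass, the yield) are computed from the batch weights per 100.0 kg of glass in exact precision as given in problem or answer.
The oxide mass targets at 100.0 kg glass melt:
  MgO: 25.93% × 100.0 = 25.93 kg
  SiO2: 39.32% × 100.0 = 39.32 kg
  SrO: 4.327% × 100.0 = 4.327 kg
  K2O: 13.18% × 100.0 = 13.18 kg
  CaO: 17.24% × 100.0 = 17.24 kg
Sums-versus-targets review from the weights as reported, against the basis in use (delivered sums recover each target once rounding is allowed for):
  MgO: 15.53·0.4042 + 62.14·0.3163 = 25.93 kg (target 25.93 kg)
  SiO2: 62.14·0.6328 = 39.32 kg (target 39.32 kg)
  SrO: 6.174·0.7008 = 4.327 kg (target 4.327 kg)
  K2O: 19.29·0.6834 = 13.18 kg (target 13.18 kg)
  CaO: 15.53·0.5860 + 14.53·0.5601 = 17.24 kg (target 17.24 kg)
Glass-mass sanity pass: net batch after ignition = 100.0 kg (per-oxide target masses sum to 100.0 kg; the stated basis being 100.0 kg — differing by rounding only).
Summing the batch: Σ batch = 117.7 kg; ignition loss, Σ(batch × LOI) = 17.66 kg; yield, glass over the total, = 84.99%.

Revised batch per 100.0 kg glass melt:
  burnt dolomite: 15.53 kg
  aragonite: 14.53 kg
  talc: 62.14 kg
  SrCO3: 6.174 kg
  K2CO3: 19.29 kg
Total batch = 117.7 kg; LOI loss = 17.66 kg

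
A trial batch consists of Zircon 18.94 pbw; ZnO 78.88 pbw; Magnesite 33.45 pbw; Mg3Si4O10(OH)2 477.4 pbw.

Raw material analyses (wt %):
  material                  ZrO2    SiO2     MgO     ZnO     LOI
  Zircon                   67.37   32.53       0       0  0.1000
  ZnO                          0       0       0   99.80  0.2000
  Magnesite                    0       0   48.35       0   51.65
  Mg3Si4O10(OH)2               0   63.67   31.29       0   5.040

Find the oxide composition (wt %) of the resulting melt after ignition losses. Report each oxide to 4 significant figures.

Glass mass = 567.2 pbw (batch 608.7 − LOI 41.51).
Composition: ZrO2 2.250%, SiO2 54.68%, MgO 29.19%, ZnO 13.88%

The whole derivation runs at full precision all the way through — mid-chain values are displayed, with 4-significant-digit rounding, at each printed step; each reported number is rounded a single time — all derived quantities, which include the totals, the four compositions, the yield, LOI, net glass mass, are computed in full float precision, precisely as stated by the problem or the answer, starting from the weights for 567.2 pbw of glass.
Oxide-by-oxide delivered mass:
  ZrO2: 18.94·0.6737 = 12.76 pbw
  SiO2: 18.94·0.3253 + 477.4·0.6367 = 310.1 pbw
  MgO: 33.45·0.4835 + 477.4·0.3129 = 165.6 pbw
  ZnO: 78.88·0.9980 = 78.72 pbw
LOI: 18.94·0.001000 + 78.88·0.002000 + 33.45·0.5165 + 477.4·0.05040 = 41.51 pbw
batch − LOI leaves glass = 608.7 − 41.51 = 567.2 pbw (consistent with Σ oxide mass)
percent share: oxide ÷ glass, ×100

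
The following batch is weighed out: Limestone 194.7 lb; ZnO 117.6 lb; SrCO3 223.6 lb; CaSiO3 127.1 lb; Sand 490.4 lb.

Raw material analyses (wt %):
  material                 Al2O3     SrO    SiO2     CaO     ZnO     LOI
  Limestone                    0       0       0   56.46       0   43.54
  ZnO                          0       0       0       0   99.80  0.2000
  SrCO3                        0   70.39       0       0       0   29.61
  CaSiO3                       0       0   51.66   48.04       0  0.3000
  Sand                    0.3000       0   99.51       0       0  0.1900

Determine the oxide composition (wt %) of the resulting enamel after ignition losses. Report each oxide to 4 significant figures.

Glass mass = 1001 lb (batch 1153 − LOI 152.5).
Composition: Al2O3 0.1470%, SrO 15.73%, SiO2 55.32%, CaO 17.08%, ZnO 11.73%

The whole derivation carries full float precision in every operation. Working values are rounded off to 4 significant digits when displayed — each reported value is rounded only once. Derived quantities are computed using the weight values for 1001 lb of glass at full float precision (the yield, five oxide percentages, glass mass, totals, ignition loss), exactly as printed in problem or answer.
Delivered oxide masses:
  Al2O3: 490.4·0.003000 = 1.471 lb
  SrO: 223.6·0.7039 = 157.4 lb
  SiO2: 127.1·0.5166 + 490.4·0.9951 = 553.7 lb
  CaO: 194.7·0.5646 + 127.1·0.4804 = 171.0 lb
  ZnO: 117.6·0.9980 = 117.4 lb
LOI: 194.7·0.4354 + 117.6·0.002000 + 223.6·0.2961 + 127.1·0.003000 + 490.4·0.001900 = 152.5 lb
Resulting glass, batch − LOI: 1153 − 152.5 = 1001 lb (equal to the oxide-mass sum)
wt % = 100 × oxide mass / glass mass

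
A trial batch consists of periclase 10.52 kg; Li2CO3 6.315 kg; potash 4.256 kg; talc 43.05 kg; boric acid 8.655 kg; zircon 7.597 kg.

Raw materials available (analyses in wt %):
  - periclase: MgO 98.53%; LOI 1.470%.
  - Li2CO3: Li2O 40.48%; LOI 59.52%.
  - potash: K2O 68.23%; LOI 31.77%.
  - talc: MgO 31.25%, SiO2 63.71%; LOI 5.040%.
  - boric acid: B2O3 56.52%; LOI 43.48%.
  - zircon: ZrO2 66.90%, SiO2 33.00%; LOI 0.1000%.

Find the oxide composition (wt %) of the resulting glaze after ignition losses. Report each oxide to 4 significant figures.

Glass mass = 69.19 kg (batch 80.39 − LOI 11.21).
Composition: Li2O 3.695%, MgO 34.43%, ZrO2 7.346%, B2O3 7.070%, K2O 4.197%, SiO2 43.27%

The working math keeps full float precision from first step to last — the intermediate values are displayed rounded to 4 significant digits. Exactly one rounding lands on each reported result. All derived quantities, including the yield, LOI, the totals, net glass mass, the six compositions, are recomputed starting from the weights per 69.19 kg of glass in full float precision, as set out in the question or the answer.
Oxide-by-oxide delivered mass:
  Li2O: 6.315·0.4048 = 2.556 kg
  MgO: 10.52·0.9853 + 43.05·0.3125 = 23.82 kg
  ZrO2: 7.597·0.6690 = 5.082 kg
  B2O3: 8.655·0.5652 = 4.892 kg
  K2O: 4.256·0.6823 = 2.904 kg
  SiO2: 43.05·0.6371 + 7.597·0.3300 = 29.93 kg
LOI: 10.52·0.01470 + 6.315·0.5952 + 4.256·0.3177 + 43.05·0.05040 + 8.655·0.4348 + 7.597·0.001000 = 11.21 kg
batch − LOI leaves glass = 80.39 − 11.21 = 69.19 kg (= the summed oxide contributions)
each oxide over glass, ×100, is wt %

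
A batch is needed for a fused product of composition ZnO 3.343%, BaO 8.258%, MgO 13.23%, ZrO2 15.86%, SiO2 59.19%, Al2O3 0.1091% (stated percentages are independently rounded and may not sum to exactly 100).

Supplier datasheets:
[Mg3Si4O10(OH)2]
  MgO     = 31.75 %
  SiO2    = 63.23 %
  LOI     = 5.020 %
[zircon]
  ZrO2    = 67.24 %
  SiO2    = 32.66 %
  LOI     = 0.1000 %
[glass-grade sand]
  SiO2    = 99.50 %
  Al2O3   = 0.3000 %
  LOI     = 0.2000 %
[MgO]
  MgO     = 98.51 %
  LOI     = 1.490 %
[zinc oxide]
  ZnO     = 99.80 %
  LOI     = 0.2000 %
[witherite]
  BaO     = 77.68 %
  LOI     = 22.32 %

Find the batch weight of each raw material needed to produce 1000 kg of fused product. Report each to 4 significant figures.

In-progress results are printed (rounded to four significant digits) at each printed step; each numeric step runs at full float precision end to end. Every reported number is rounded exactly once; the derived quantities, including totals, six oxide percentages, the yield, net glass mass, LOI, are re-derived from the batch weights for 1000 kg of glass in exact precision as written in question or answer.
Per-oxide target masses for 1000 kg fused product:
  ZnO: 3.343% × 1000 = 33.43 kg
  BaO: 8.258% × 1000 = 82.58 kg
  MgO: 13.23% × 1000 = 132.3 kg
  ZrO2: 15.86% × 1000 = 158.6 kg
  SiO2: 59.19% × 1000 = 591.9 kg
  Al2O3: 0.1091% × 1000 = 1.091 kg
Verifying the oxide balance using the reported weights, for the quoted basis mass (every target is met by its sum modulo rounding of the values):
  ZnO: 33.50·0.9980 = 33.43 kg (target 33.43 kg)
  BaO: 106.3·0.7768 = 82.57 kg (target 82.58 kg)
  MgO: 242.0·0.3175 + 56.30·0.9851 = 132.3 kg (target 132.3 kg)
  ZrO2: 235.9·0.6724 = 158.6 kg (target 158.6 kg)
  SiO2: 242.0·0.6323 + 235.9·0.3266 + 363.7·0.9950 = 591.9 kg (target 591.9 kg)
  Al2O3: 363.7·0.003000 = 1.091 kg (target 1.091 kg)
Auditing the glass mass value: whole batch net of LOI = 1000 kg (the Σ of target masses is 999.9 kg; the stated basis being 1000 kg — any gap is answer rounding).
Batch total: Σ batch = 1038 kg; ignition loss, Σ(batch × LOI) = 37.74 kg; the yield ratio, glass ÷ batch: 96.36%.

Batch per 1000 kg fused product:
  Mg3Si4O10(OH)2: 242.0 kg
  zircon: 235.9 kg
  glass-grade sand: 363.7 kg
  MgO: 56.30 kg
  zinc oxide: 33.50 kg
  witherite: 106.3 kg
Total batch = 1038 kg; LOI loss = 37.74 kg; yield = 96.36%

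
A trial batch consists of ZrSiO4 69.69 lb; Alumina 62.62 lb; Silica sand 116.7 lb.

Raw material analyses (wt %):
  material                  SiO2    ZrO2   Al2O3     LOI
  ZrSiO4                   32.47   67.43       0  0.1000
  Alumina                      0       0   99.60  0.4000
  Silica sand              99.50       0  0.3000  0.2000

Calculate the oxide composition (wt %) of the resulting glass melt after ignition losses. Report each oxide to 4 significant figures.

Glass mass = 248.5 lb (batch 249.0 − LOI 0.5536).
Composition: SiO2 55.84%, ZrO2 18.91%, Al2O3 25.24%

Full float precision is carried from start to finish. Working values are shown rounded off to 4 significant figures across the worked steps — a single rounding finalizes every reported number — the derived quantities, including yield, totals, glass mass, LOI, the three compositions, are re-derived from the weighed amounts on 248.5 lb of glass in full precision exactly as shown in the question or the answer.
What the batch supplies per oxide:
  SiO2: 69.69·0.3247 + 116.7·0.9950 = 138.7 lb
  ZrO2: 69.69·0.6743 = 46.99 lb
  Al2O3: 62.62·0.9960 + 116.7·0.003000 = 62.72 lb
LOI: 69.69·0.001000 + 62.62·0.004000 + 116.7·0.002000 = 0.5536 lb
The glass mass, total less LOI, = 249.0 − 0.5536 = 248.5 lb (consistent with Σ oxide mass)
wt % = oxide mass / glass mass × 100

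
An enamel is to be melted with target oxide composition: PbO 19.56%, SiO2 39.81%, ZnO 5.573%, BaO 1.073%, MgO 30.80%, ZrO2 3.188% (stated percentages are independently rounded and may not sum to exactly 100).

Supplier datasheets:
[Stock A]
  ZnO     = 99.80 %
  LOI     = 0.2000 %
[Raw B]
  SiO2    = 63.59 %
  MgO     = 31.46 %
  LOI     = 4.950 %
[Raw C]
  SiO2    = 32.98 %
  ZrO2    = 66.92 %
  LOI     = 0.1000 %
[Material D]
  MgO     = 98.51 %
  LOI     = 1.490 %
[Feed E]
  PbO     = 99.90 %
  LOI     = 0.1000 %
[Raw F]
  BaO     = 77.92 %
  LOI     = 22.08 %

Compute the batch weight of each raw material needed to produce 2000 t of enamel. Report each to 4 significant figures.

Batch per 2000 t enamel:
  Stock A: 111.7 t
  Raw B: 1203 t
  Raw C: 95.28 t
  Material D: 241.2 t
  Feed E: 391.6 t
  Raw F: 27.54 t
Total batch = 2070 t; LOI loss = 69.93 t; yield = 96.62%

Each numeric step carries exact precision through every step; intermediates are rounded to four significant figures when displayed — a single rounding finalizes every reported result — derived quantities are recomputed from the weighed amounts on 2000 t of glass in exact precision (yield, glass mass, LOI, the totals, six oxide percentages), as written in either problem or answer.
Oxide-by-oxide targets in 2000 t enamel:
  PbO: 19.56% × 2000 = 391.2 t
  SiO2: 39.81% × 2000 = 796.2 t
  ZnO: 5.573% × 2000 = 111.5 t
  BaO: 1.073% × 2000 = 21.46 t
  MgO: 30.80% × 2000 = 616.0 t
  ZrO2: 3.188% × 2000 = 63.76 t
Per-oxide balance check on the weights just shown, for the quoted basis mass (every target is met by its sum within answer rounding):
  PbO: 391.6·0.9990 = 391.2 t (target 391.2 t)
  SiO2: 1203·0.6359 + 95.28·0.3298 = 796.4 t (target 796.2 t)
  ZnO: 111.7·0.9980 = 111.5 t (target 111.5 t)
  BaO: 27.54·0.7792 = 21.46 t (target 21.46 t)
  MgO: 1203·0.3146 + 241.2·0.9851 = 616.1 t (target 616.0 t)
  ZrO2: 95.28·0.6692 = 63.76 t (target 63.76 t)
Glass-mass bookkeeping: the batch minus its LOI: 2000 t (the targets, summed, come to 2000 t; the stated basis being 2000 t — any gap is answer rounding).
Adding the batch up: Σ batch = 2070 t; LOI loss = Σ batch·LOI = 69.93 t; as yield: glass ÷ batch → 96.62%.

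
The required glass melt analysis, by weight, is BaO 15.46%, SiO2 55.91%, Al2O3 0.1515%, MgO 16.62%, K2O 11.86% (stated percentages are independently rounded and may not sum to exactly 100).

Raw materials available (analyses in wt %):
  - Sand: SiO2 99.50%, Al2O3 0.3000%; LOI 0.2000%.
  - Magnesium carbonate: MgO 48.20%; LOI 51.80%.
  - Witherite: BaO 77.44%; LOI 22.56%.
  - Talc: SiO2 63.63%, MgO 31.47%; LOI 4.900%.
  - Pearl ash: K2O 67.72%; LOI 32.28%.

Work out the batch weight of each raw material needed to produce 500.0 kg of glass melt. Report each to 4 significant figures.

Intermediates are displayed rounded to 4 significant figures alongside each step; full float precision is carried from start to finish. Every reported figure is rounded once only; all derived quantities are recomputed at exact precision (LOI, net glass mass, the five compositions, totals, yield) from the batch weights per 500.0 kg of glass exactly as shown in question or answer.
Target masses of each oxide per 500.0 kg glass melt:
  BaO: 15.46% × 500.0 = 77.30 kg
  SiO2: 55.91% × 500.0 = 279.6 kg
  Al2O3: 0.1515% × 500.0 = 0.7575 kg
  MgO: 16.62% × 500.0 = 83.10 kg
  K2O: 11.86% × 500.0 = 59.30 kg
Mass-balance tally per oxide with the batch weights as given, on the stated basis (target by target, the sums agree net of answer rounding effects):
  BaO: 99.82·0.7744 = 77.30 kg (target 77.30 kg)
  SiO2: 252.5·0.9950 + 44.50·0.6363 = 279.6 kg (target 279.6 kg)
  Al2O3: 252.5·0.003000 = 0.7575 kg (target 0.7575 kg)
  MgO: 143.4·0.4820 + 44.50·0.3147 = 83.12 kg (target 83.10 kg)
  K2O: 87.57·0.6772 = 59.30 kg (target 59.30 kg)
Auditing the glass mass value: Σ batch − LOI loss = 500.0 kg (oxide target masses add up to 500.0 kg; versus the stated basis of 500.0 kg — any gap is answer rounding).
Whole-batch sum: Σ batch = 627.8 kg; Σ batch·LOI gives LOI loss = 127.8 kg; the yield ratio, glass ÷ batch: 79.65%.

Batch per 500.0 kg glass melt:
  Sand: 252.5 kg
  Magnesium carbonate: 143.4 kg
  Witherite: 99.82 kg
  Talc: 44.50 kg
  Pearl ash: 87.57 kg
Total batch = 627.8 kg; LOI loss = 127.8 kg; yield = 79.65%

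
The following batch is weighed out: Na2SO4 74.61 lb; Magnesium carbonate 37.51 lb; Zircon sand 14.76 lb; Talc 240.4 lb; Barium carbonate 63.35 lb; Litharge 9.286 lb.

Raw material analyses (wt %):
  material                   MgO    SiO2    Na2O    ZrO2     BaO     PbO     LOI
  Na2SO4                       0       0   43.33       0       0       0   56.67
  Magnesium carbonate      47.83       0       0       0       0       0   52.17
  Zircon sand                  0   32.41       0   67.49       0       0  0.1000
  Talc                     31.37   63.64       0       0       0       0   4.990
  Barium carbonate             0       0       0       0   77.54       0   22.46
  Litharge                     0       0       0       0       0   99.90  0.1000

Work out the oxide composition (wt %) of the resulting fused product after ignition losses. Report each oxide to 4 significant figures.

Glass mass = 351.8 lb (batch 439.9 − LOI 88.10).
Composition: MgO 26.53%, SiO2 44.85%, Na2O 9.189%, ZrO2 2.831%, BaO 13.96%, PbO 2.637%

Full float precision is held from start to finish. Values along the way are printed, rounded to 4 significant figures, alongside each step — each reported value undergoes a single rounding. All derived quantities (the six compositions, totals, net glass mass, LOI, yield) are computed from the batch weights on 351.8 lb of glass at full float precision as written in the problem or the answer.
What the batch supplies per oxide:
  MgO: 37.51·0.4783 + 240.4·0.3137 = 93.35 lb
  SiO2: 14.76·0.3241 + 240.4·0.6364 = 157.8 lb
  Na2O: 74.61·0.4333 = 32.33 lb
  ZrO2: 14.76·0.6749 = 9.962 lb
  BaO: 63.35·0.7754 = 49.12 lb
  PbO: 9.286·0.9990 = 9.277 lb
LOI: 74.61·0.5667 + 37.51·0.5217 + 14.76·0.001000 + 240.4·0.04990 + 63.35·0.2246 + 9.286·0.001000 = 88.10 lb
Glass = total batch minus LOI = 439.9 − 88.10 = 351.8 lb (consistent with Σ oxide mass)
wt %: oxide over glass, times 100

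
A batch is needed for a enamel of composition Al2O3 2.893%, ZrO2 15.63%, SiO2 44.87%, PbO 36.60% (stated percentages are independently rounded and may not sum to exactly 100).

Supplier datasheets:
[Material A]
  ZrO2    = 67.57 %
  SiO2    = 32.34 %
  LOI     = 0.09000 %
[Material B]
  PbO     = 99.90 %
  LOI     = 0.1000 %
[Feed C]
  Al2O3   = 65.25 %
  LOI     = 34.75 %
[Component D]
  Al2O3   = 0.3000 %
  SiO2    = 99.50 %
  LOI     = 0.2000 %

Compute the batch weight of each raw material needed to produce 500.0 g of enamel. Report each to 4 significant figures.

Values along the way are printed rounded to four significant figures alongside each step. The working math runs at full precision from start to finish — a single rounding produces every reported figure. All derived quantities, including the totals, glass mass, yield, the four compositions, ignition loss, are computed from the weighed amounts for 500.0 g of glass in full float precision as they appear in either problem or answer.
Oxide mass targets, per 500.0 g enamel:
  Al2O3: 2.893% × 500.0 = 14.46 g
  ZrO2: 15.63% × 500.0 = 78.15 g
  SiO2: 44.87% × 500.0 = 224.4 g
  PbO: 36.60% × 500.0 = 183.0 g
Per-oxide balance check on the weights just shown, for the quoted basis mass (summed amounts equal target values once rounding is allowed for):
  Al2O3: 21.30·0.6525 + 187.9·0.003000 = 14.46 g (target 14.46 g)
  ZrO2: 115.7·0.6757 = 78.18 g (target 78.15 g)
  SiO2: 115.7·0.3234 + 187.9·0.9950 = 224.4 g (target 224.4 g)
  PbO: 183.2·0.9990 = 183.0 g (target 183.0 g)
The glass-mass cross-check: batch Σ − ignition loss = 500.0 g (the Σ of target masses is 500.0 g; versus the stated basis of 500.0 g — rounding explains the deltas).
Batch total: Σ batch = 508.1 g; LOI loss = Σ batch·LOI = 8.065 g; as yield: glass ÷ batch → 98.41%.

Batch per 500.0 g enamel:
  Material A: 115.7 g
  Material B: 183.2 g
  Feed C: 21.30 g
  Component D: 187.9 g
Total batch = 508.1 g; LOI loss = 8.065 g; yield = 98.41%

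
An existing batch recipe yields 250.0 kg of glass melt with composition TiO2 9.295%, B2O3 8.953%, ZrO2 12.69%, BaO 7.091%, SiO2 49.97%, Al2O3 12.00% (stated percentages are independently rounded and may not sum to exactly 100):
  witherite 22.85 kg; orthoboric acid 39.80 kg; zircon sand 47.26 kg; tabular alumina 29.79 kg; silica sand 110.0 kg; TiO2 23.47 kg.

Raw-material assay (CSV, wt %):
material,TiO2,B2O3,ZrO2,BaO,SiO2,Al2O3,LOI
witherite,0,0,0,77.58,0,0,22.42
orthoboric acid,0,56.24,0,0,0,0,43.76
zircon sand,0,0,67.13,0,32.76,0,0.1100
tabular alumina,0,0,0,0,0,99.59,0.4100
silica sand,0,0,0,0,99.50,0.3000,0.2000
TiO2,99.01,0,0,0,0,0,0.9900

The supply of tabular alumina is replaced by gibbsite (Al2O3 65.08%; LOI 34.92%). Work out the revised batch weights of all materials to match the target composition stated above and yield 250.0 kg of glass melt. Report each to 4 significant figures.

Revised batch per 250.0 kg glass melt:
  witherite: 22.85 kg
  orthoboric acid: 39.80 kg
  zircon sand: 47.26 kg
  gibbsite: 45.59 kg
  silica sand: 110.0 kg
  TiO2: 23.47 kg
Total batch = 289.0 kg; LOI loss = 38.96 kg

All internal work maintains exact precision from first step to last — rounding to four significant figures governs each working value as shown. Exactly one rounding is applied to every reported value. All derived quantities, including the totals, ignition loss, six oxide percentages, yield, net glass mass, are re-derived from the weighed amounts for 250.0 kg of glass at full float precision, exactly as shown in question or answer.
Oxide mass targets, per 250.0 kg glass melt:
  TiO2: 9.295% × 250.0 = 23.24 kg
  B2O3: 8.953% × 250.0 = 22.38 kg
  ZrO2: 12.69% × 250.0 = 31.72 kg
  BaO: 7.091% × 250.0 = 17.73 kg
  SiO2: 49.97% × 250.0 = 124.9 kg
  Al2O3: 12.00% × 250.0 = 30.00 kg
Mass-balance tally per oxide working from each reported weight, versus the basis set out (sum by sum, the targets are met inside rounding margins):
  TiO2: 23.47·0.9901 = 23.24 kg (target 23.24 kg)
  B2O3: 39.80·0.5624 = 22.38 kg (target 22.38 kg)
  ZrO2: 47.26·0.6713 = 31.73 kg (target 31.72 kg)
  BaO: 22.85·0.7758 = 17.73 kg (target 17.73 kg)
  SiO2: 47.26·0.3276 + 110.0·0.9950 = 124.9 kg (target 124.9 kg)
  Al2O3: 45.59·0.6508 + 110.0·0.003000 = 30.00 kg (target 30.00 kg)
Glass mass check: the batch minus its LOI: 250.0 kg (the Σ of target masses is 250.0 kg; with the basis standing at 250.0 kg — rounding explains the deltas).
Batch total: Σ batch = 289.0 kg; loss to ignition Σ batch·LOI = 38.96 kg; the yield ratio, glass ÷ batch: 86.52%.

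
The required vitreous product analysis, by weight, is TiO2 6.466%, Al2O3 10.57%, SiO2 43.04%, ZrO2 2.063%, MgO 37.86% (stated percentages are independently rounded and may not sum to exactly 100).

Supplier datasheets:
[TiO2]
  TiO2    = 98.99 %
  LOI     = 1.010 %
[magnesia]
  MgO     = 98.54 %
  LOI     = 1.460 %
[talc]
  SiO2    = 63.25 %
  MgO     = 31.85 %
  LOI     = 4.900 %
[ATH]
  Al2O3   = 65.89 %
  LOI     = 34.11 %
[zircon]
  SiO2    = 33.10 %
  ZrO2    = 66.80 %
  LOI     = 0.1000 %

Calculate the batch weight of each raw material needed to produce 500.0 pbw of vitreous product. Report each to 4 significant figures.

Batch per 500.0 pbw vitreous product:
  TiO2: 32.66 pbw
  magnesia: 84.75 pbw
  talc: 332.2 pbw
  ATH: 80.21 pbw
  zircon: 15.44 pbw
Total batch = 545.3 pbw; LOI loss = 45.22 pbw; yield = 91.71%

All arithmetic maintains exact precision end to end; intermediates are shown (rounded to four significant digits) across the worked steps — each reported number is rounded a single time; derived quantities (the yield, ignition loss, five oxide percentages, glass mass, totals) are recomputed in exact precision from the batch weights on 500.0 pbw of glass as given in problem or answer.
Oxide-by-oxide targets in 500.0 pbw vitreous product:
  TiO2: 6.466% × 500.0 = 32.33 pbw
  Al2O3: 10.57% × 500.0 = 52.85 pbw
  SiO2: 43.04% × 500.0 = 215.2 pbw
  ZrO2: 2.063% × 500.0 = 10.32 pbw
  MgO: 37.86% × 500.0 = 189.3 pbw
Per-oxide balance check on the weights just shown, for the quoted basis mass (sum by sum, the targets are met once rounding is allowed for):
  TiO2: 32.66·0.9899 = 32.33 pbw (target 32.33 pbw)
  Al2O3: 80.21·0.6589 = 52.85 pbw (target 52.85 pbw)
  SiO2: 332.2·0.6325 + 15.44·0.3310 = 215.2 pbw (target 215.2 pbw)
  ZrO2: 15.44·0.6680 = 10.31 pbw (target 10.32 pbw)
  MgO: 84.75·0.9854 + 332.2·0.3185 = 189.3 pbw (target 189.3 pbw)
Glass-mass bookkeeping: net batch after ignition = 500.0 pbw (targets for the oxides total 500.0 pbw; basis as stated: 500.0 pbw — rounding explains the deltas).
Batch grand total — Σ batch = 545.3 pbw; loss to ignition Σ batch·LOI = 45.22 pbw; glass ÷ batch gives a yield of 91.71%.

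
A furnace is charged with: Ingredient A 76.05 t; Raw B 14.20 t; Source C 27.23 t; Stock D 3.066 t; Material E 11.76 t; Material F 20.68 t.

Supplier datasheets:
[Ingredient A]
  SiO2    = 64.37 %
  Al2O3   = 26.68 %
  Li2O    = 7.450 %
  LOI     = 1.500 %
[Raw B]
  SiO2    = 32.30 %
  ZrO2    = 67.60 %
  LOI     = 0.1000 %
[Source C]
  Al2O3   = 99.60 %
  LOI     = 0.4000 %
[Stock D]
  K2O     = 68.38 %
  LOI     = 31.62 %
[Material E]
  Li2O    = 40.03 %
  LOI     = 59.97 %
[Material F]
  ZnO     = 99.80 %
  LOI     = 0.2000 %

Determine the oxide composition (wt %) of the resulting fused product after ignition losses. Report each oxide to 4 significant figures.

Rounding to 4 significant figures extends to each mid-chain value as displayed; all internal work carries full float precision all the way through — each reported result is rounded just once — derived quantities are re-derived at full precision (ignition loss, net glass mass, the totals, six oxide percentages, yield) starting from the weights per 143.7 t of glass, as quoted within the problem or answer text.
Per-oxide mass from batch:
  K2O: 3.066·0.6838 = 2.097 t
  SiO2: 76.05·0.6437 + 14.20·0.3230 = 53.54 t
  ZnO: 20.68·0.9980 = 20.64 t
  Al2O3: 76.05·0.2668 + 27.23·0.9960 = 47.41 t
  ZrO2: 14.20·0.6760 = 9.599 t
  Li2O: 76.05·0.07450 + 11.76·0.4003 = 10.37 t
LOI: 76.05·0.01500 + 14.20·0.001000 + 27.23·0.004000 + 3.066·0.3162 + 11.76·0.5997 + 20.68·0.002000 = 9.327 t
Glass mass = batch − LOI = 153.0 − 9.327 = 143.7 t (the oxide masses sum to this)
oxide / glass × 100 gives the wt %

Glass mass = 143.7 t (batch 153.0 − LOI 9.327).
Composition: K2O 1.459%, SiO2 37.27%, ZnO 14.37%, Al2O3 33.00%, ZrO2 6.682%, Li2O 7.221%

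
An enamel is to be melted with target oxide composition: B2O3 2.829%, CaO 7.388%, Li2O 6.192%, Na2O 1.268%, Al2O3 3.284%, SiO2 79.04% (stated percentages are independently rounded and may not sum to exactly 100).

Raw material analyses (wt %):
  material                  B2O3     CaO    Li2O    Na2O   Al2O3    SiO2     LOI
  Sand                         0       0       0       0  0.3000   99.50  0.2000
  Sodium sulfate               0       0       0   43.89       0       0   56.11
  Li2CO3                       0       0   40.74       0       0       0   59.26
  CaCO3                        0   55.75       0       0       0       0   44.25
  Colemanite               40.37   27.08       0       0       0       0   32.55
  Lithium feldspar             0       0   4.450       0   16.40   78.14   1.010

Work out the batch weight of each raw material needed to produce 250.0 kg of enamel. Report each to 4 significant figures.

Values along the way are printed rounded off to 4 significant digits in the working; the working math maintains full precision end to end — every reported result takes exactly one rounding; all derived quantities, including net glass mass, yield, ignition loss, the totals, six oxide percentages, are computed from the weighed amounts on 250.0 kg of glass at exact precision as set out in question or answer.
Target oxide masses per 250.0 kg enamel:
  B2O3: 2.829% × 250.0 = 7.072 kg
  CaO: 7.388% × 250.0 = 18.47 kg
  Li2O: 6.192% × 250.0 = 15.48 kg
  Na2O: 1.268% × 250.0 = 3.170 kg
  Al2O3: 3.284% × 250.0 = 8.210 kg
  SiO2: 79.04% × 250.0 = 197.6 kg
A balance pass over the oxides, using the reported weights, on the stated basis (sums match the target masses exact up to rounding of places):
  B2O3: 17.52·0.4037 = 7.073 kg (target 7.072 kg)
  CaO: 24.62·0.5575 + 17.52·0.2708 = 18.47 kg (target 18.47 kg)
  Li2O: 32.85·0.4074 + 47.10·0.04450 = 15.48 kg (target 15.48 kg)
  Na2O: 7.223·0.4389 = 3.170 kg (target 3.170 kg)
  Al2O3: 161.6·0.003000 + 47.10·0.1640 = 8.209 kg (target 8.210 kg)
  SiO2: 161.6·0.9950 + 47.10·0.7814 = 197.6 kg (target 197.6 kg)
Glass-mass bookkeeping: batch Σ − ignition loss = 250.0 kg (per-oxide target masses sum to 250.0 kg; stated basis 250.0 kg — rounding explains the deltas).
Summing the batch: Σ batch = 290.9 kg; ignition loss, Σ(batch × LOI) = 40.92 kg; glass ÷ batch gives a yield of 85.94%.

Batch per 250.0 kg enamel:
  Sand: 161.6 kg
  Sodium sulfate: 7.223 kg
  Li2CO3: 32.85 kg
  CaCO3: 24.62 kg
  Colemanite: 17.52 kg
  Lithium feldspar: 47.10 kg
Total batch = 290.9 kg; LOI loss = 40.92 kg; yield = 85.94%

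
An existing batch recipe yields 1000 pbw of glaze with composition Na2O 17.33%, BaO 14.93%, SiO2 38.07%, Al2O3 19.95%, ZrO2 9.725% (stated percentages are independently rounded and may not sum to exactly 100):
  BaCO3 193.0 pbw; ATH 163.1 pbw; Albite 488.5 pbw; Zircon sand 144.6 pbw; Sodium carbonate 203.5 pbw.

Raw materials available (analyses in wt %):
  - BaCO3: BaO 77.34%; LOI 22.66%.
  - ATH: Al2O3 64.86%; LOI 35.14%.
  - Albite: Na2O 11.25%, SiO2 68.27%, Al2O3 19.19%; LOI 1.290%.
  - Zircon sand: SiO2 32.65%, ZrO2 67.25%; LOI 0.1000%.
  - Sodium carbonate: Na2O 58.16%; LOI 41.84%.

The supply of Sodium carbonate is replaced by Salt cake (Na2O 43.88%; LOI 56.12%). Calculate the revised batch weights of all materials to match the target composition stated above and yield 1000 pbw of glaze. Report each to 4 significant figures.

Revised batch per 1000 pbw glaze:
  BaCO3: 193.0 pbw
  ATH: 163.1 pbw
  Albite: 488.5 pbw
  Zircon sand: 144.6 pbw
  Salt cake: 269.7 pbw
Total batch = 1259 pbw; LOI loss = 258.8 pbw

The intermediate values appear rounded to 4 significant figures across the worked steps; all internal work maintains full float precision from start to finish — every reported number is rounded a single time. Derived quantities, which include ignition loss, glass mass, totals, five oxide percentages, the yield, are rebuilt at exact precision, precisely as stated by the problem or the answer, starting from the weights for 1000 pbw of glass.
The oxide mass targets at 1000 pbw glaze:
  Na2O: 17.33% × 1000 = 173.3 pbw
  BaO: 14.93% × 1000 = 149.3 pbw
  SiO2: 38.07% × 1000 = 380.7 pbw
  Al2O3: 19.95% × 1000 = 199.5 pbw
  ZrO2: 9.725% × 1000 = 97.25 pbw
Verifying the oxide balance from the weights as reported, versus the basis set out (oxide sums agree with the targets net of answer rounding effects):
  Na2O: 488.5·0.1125 + 269.7·0.4388 = 173.3 pbw (target 173.3 pbw)
  BaO: 193.0·0.7734 = 149.3 pbw (target 149.3 pbw)
  SiO2: 488.5·0.6827 + 144.6·0.3265 = 380.7 pbw (target 380.7 pbw)
  Al2O3: 163.1·0.6486 + 488.5·0.1919 = 199.5 pbw (target 199.5 pbw)
  ZrO2: 144.6·0.6725 = 97.24 pbw (target 97.25 pbw)
Glass-mass sanity pass: net batch after ignition = 1000 pbw (oxide target masses add up to 1000 pbw; stated basis 1000 pbw — any gap is answer rounding).
Batch grand total — Σ batch = 1259 pbw; loss to ignition Σ batch·LOI = 258.8 pbw; yield = glass ÷ total batch = 79.44%.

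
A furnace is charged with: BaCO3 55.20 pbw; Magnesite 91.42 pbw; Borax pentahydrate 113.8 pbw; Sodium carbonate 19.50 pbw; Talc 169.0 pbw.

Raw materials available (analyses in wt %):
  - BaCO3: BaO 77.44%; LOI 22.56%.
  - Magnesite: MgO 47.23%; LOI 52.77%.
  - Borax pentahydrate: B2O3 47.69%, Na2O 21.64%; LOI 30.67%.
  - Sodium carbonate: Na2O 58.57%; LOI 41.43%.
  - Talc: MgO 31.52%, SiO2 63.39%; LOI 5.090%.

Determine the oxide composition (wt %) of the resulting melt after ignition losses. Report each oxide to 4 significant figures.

All arithmetic carries full precision through every step — mid-chain values appear with 4-significant-figure rounding across the worked steps — a single rounding completes each reported figure — the derived quantities, which include net glass mass, totals, LOI, the yield, the five compositions, are carried in full float precision, as set out in the problem or answer text, from the weighed amounts per 336.6 pbw of glass.
What the batch supplies per oxide:
  B2O3: 113.8·0.4769 = 54.27 pbw
  Na2O: 113.8·0.2164 + 19.50·0.5857 = 36.05 pbw
  BaO: 55.20·0.7744 = 42.75 pbw
  MgO: 91.42·0.4723 + 169.0·0.3152 = 96.45 pbw
  SiO2: 169.0·0.6339 = 107.1 pbw
LOI: 55.20·0.2256 + 91.42·0.5277 + 113.8·0.3067 + 19.50·0.4143 + 169.0·0.05090 = 112.3 pbw
Net of LOI, the glass mass = 448.9 − 112.3 = 336.6 pbw (= the summed oxide contributions)
wt %: oxide over glass, times 100

Glass mass = 336.6 pbw (batch 448.9 − LOI 112.3).
Composition: B2O3 16.12%, Na2O 10.71%, BaO 12.70%, MgO 28.65%, SiO2 31.82%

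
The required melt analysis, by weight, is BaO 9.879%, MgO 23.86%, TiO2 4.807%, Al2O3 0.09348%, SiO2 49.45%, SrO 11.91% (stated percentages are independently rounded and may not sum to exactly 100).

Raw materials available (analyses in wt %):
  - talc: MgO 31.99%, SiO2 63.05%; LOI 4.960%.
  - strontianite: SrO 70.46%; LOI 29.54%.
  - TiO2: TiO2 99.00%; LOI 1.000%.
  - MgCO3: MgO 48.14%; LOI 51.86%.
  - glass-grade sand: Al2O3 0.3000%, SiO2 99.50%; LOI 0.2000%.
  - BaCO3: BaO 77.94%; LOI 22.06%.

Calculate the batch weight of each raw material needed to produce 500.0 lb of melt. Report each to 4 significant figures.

Values along the way are shown, with 4-significant-digit rounding, alongside each step. All arithmetic holds full float precision through every step — a single rounding completes every reported figure. The derived quantities (ignition loss, the totals, yield, glass mass, six oxide percentages) are rebuilt from the batch weights at 500.0 lb of glass at full precision as quoted within either problem or answer.
The oxide mass targets at 500.0 lb melt:
  BaO: 9.879% × 500.0 = 49.40 lb
  MgO: 23.86% × 500.0 = 119.3 lb
  TiO2: 4.807% × 500.0 = 24.04 lb
  Al2O3: 0.09348% × 500.0 = 0.4674 lb
  SiO2: 49.45% × 500.0 = 247.2 lb
  SrO: 11.91% × 500.0 = 59.55 lb
A balance pass over the oxides, on the weights just shown, under the basis named above (every target is met by its sum net of answer rounding effects):
  BaO: 63.38·0.7794 = 49.40 lb (target 49.40 lb)
  MgO: 146.3·0.3199 + 150.6·0.4814 = 119.3 lb (target 119.3 lb)
  TiO2: 24.28·0.9900 = 24.04 lb (target 24.04 lb)
  Al2O3: 155.8·0.003000 = 0.4674 lb (target 0.4674 lb)
  SiO2: 146.3·0.6305 + 155.8·0.9950 = 247.3 lb (target 247.2 lb)
  SrO: 84.52·0.7046 = 59.55 lb (target 59.55 lb)
Consistency of the glass mass: Σ batch − LOI loss = 500.0 lb (the Σ of target masses is 500.0 lb; with the basis standing at 500.0 lb — a pure rounding effect).
Adding the batch up: Σ batch = 624.9 lb; the LOI term Σ batch·LOI equals 124.9 lb; yield = glass ÷ total batch = 80.02%.

Batch per 500.0 lb melt:
  talc: 146.3 lb
  strontianite: 84.52 lb
  TiO2: 24.28 lb
  MgCO3: 150.6 lb
  glass-grade sand: 155.8 lb
  BaCO3: 63.38 lb
Total batch = 624.9 lb; LOI loss = 124.9 lb; yield = 80.02%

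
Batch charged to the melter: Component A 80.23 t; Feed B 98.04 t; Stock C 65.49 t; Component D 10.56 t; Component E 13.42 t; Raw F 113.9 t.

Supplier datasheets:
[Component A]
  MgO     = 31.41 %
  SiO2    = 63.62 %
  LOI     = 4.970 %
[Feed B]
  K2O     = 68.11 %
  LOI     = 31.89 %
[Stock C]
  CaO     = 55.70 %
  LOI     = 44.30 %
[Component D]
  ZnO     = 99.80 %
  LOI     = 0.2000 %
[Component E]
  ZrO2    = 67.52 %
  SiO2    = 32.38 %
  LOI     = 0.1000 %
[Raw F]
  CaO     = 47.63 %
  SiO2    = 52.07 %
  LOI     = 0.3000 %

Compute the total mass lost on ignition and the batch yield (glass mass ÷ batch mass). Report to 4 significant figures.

The working math holds exact precision at each step — the intermediate values are printed, rounded to 4 significant digits, at each printed step; every reported value is rounded only once — the derived quantities are recomputed starting from the weights for 317.0 t of glass at full precision (yield, the totals, glass mass, LOI, the six compositions) precisely as stated by problem or answer.
Loss on ignition, line by line:
  Component A: 80.23 × 0.04970 = 3.987 t
  Feed B: 98.04 × 0.3189 = 31.26 t
  Stock C: 65.49 × 0.4430 = 29.01 t
  Component D: 10.56 × 0.002000 = 0.02112 t
  Component E: 13.42 × 0.001000 = 0.01342 t
  Raw F: 113.9 × 0.003000 = 0.3417 t
Total LOI = 64.64 t
Glass = batch − LOI = 381.6 − 64.64 = 317.0 t

LOI loss = 64.64 t; glass = 317.0 t; yield = 83.06%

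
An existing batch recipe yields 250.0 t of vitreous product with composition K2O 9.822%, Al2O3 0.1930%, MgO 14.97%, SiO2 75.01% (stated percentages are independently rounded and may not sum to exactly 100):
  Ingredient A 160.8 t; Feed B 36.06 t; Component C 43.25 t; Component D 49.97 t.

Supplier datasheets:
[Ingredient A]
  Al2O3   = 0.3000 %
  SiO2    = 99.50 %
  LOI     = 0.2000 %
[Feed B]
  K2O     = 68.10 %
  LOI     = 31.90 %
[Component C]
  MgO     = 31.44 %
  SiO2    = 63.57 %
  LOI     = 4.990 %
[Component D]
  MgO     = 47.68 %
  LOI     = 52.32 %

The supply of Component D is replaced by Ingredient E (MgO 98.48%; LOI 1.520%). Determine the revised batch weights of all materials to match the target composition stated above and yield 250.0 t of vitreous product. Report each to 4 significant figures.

The intermediate values are shown with 4-significant-digit rounding in the working. Every computation holds full float precision from first step to last — exactly one rounding is applied to each reported value — derived quantities are rebuilt starting from the weights for 250.0 t of glass at full precision (the four compositions, glass mass, the yield, ignition loss, totals), as set out in question or answer.
The oxide mass targets at 250.0 t vitreous product:
  K2O: 9.822% × 250.0 = 24.56 t
  Al2O3: 0.1930% × 250.0 = 0.4825 t
  MgO: 14.97% × 250.0 = 37.42 t
  SiO2: 75.01% × 250.0 = 187.5 t
Verifying the oxide balance per the reported batch figures, relative to the basis at hand (delivered sums recover each target net of answer rounding effects):
  K2O: 36.06·0.6810 = 24.56 t (target 24.56 t)
  Al2O3: 160.8·0.003000 = 0.4824 t (target 0.4825 t)
  MgO: 43.25·0.3144 + 24.19·0.9848 = 37.42 t (target 37.42 t)
  SiO2: 160.8·0.9950 + 43.25·0.6357 = 187.5 t (target 187.5 t)
Glass mass check: total batch − LOI = 249.9 t (the Σ of target masses is 250.0 t; against the stated basis, 250.0 t — rounding explains the deltas).
Batch total: Σ batch = 264.3 t; the LOI term Σ batch·LOI equals 14.35 t; as yield: glass ÷ batch → 94.57%.

Revised batch per 250.0 t vitreous product:
  Ingredient A: 160.8 t
  Feed B: 36.06 t
  Component C: 43.25 t
  Ingredient E: 24.19 t
Total batch = 264.3 t; LOI loss = 14.35 t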